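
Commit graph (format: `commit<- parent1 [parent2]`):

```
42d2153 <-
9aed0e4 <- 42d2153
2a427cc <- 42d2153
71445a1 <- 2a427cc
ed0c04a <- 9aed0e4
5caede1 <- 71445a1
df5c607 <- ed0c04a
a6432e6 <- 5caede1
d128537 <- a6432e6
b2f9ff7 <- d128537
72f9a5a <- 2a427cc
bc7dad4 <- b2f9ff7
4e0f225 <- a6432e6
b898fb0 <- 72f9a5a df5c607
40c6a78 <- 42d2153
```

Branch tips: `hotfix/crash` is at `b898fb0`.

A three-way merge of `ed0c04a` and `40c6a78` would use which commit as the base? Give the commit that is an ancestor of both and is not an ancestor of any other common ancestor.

Ancestors of ed0c04a: {42d2153, 9aed0e4, ed0c04a}.
Ancestors of 40c6a78: {40c6a78, 42d2153}.
Common ancestors: {42d2153}.
The only common ancestor is 42d2153, so it is the merge base.

42d2153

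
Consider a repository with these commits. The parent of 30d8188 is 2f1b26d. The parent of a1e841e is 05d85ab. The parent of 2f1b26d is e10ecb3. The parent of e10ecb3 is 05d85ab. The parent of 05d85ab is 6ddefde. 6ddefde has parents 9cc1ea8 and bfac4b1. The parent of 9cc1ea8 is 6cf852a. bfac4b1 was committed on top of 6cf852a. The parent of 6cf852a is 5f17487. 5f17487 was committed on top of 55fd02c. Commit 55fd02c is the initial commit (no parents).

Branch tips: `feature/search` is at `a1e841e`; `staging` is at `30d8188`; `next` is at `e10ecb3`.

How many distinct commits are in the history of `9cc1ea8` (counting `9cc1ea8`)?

Walking parent pointers from 9cc1ea8: reachable set = {55fd02c, 5f17487, 6cf852a, 9cc1ea8}.
That is 4 commits.

4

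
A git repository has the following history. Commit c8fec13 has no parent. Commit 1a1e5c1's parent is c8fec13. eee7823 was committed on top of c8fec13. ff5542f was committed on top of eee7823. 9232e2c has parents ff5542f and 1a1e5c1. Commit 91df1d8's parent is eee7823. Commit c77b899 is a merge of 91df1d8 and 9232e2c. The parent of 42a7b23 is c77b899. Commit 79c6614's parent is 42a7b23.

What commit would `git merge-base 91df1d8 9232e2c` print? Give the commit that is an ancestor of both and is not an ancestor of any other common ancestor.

Ancestors of 91df1d8: {91df1d8, c8fec13, eee7823}.
Ancestors of 9232e2c: {1a1e5c1, 9232e2c, c8fec13, eee7823, ff5542f}.
Common ancestors: {c8fec13, eee7823}.
Among these, eee7823 is not an ancestor of any other common ancestor — it is the merge base.

eee7823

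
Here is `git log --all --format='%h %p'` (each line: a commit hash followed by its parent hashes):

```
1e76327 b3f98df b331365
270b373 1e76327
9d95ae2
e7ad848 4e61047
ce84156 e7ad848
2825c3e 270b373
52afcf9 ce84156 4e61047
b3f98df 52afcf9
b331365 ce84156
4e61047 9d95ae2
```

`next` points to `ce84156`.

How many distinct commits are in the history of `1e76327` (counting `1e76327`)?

Walking parent pointers from 1e76327: reachable set = {1e76327, 4e61047, 52afcf9, 9d95ae2, b331365, b3f98df, ce84156, e7ad848}.
That is 8 commits.

8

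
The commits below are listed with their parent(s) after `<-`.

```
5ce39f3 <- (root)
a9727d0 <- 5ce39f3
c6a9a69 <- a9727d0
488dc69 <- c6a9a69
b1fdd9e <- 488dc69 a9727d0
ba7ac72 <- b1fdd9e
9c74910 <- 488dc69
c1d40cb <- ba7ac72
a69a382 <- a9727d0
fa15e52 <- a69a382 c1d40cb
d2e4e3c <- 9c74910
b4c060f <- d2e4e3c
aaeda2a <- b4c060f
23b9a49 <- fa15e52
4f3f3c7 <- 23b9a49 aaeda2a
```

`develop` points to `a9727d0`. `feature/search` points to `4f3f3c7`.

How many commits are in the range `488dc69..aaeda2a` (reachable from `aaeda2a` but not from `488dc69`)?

4

Reachable from aaeda2a: {488dc69, 5ce39f3, 9c74910, a9727d0, aaeda2a, b4c060f, c6a9a69, d2e4e3c}.
Reachable from 488dc69: {488dc69, 5ce39f3, a9727d0, c6a9a69}.
In aaeda2a's history but not 488dc69's: {9c74910, aaeda2a, b4c060f, d2e4e3c} — 4 commits.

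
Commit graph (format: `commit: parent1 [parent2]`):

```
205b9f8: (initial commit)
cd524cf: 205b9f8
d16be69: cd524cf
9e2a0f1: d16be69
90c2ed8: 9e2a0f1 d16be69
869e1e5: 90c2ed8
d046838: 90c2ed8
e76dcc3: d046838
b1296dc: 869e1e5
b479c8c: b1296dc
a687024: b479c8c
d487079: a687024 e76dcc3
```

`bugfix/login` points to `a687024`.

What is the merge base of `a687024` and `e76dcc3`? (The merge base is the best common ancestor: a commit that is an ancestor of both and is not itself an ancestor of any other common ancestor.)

Ancestors of a687024: {205b9f8, 869e1e5, 90c2ed8, 9e2a0f1, a687024, b1296dc, b479c8c, cd524cf, d16be69}.
Ancestors of e76dcc3: {205b9f8, 90c2ed8, 9e2a0f1, cd524cf, d046838, d16be69, e76dcc3}.
Common ancestors: {205b9f8, 90c2ed8, 9e2a0f1, cd524cf, d16be69}.
Among these, 90c2ed8 is not an ancestor of any other common ancestor — it is the merge base.

90c2ed8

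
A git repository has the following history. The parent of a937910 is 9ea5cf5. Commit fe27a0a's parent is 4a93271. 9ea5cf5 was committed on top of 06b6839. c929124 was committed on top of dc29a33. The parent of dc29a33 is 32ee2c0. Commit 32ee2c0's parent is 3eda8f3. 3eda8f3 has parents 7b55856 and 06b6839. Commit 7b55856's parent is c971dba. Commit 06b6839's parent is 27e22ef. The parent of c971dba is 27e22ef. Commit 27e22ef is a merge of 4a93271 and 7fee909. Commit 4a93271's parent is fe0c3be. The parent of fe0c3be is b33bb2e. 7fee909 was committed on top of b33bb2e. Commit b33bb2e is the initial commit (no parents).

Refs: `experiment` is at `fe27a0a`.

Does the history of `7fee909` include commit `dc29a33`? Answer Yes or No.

Ancestors of 7fee909: {7fee909, b33bb2e}.
dc29a33 is not in that set, so it is not an ancestor of 7fee909.

No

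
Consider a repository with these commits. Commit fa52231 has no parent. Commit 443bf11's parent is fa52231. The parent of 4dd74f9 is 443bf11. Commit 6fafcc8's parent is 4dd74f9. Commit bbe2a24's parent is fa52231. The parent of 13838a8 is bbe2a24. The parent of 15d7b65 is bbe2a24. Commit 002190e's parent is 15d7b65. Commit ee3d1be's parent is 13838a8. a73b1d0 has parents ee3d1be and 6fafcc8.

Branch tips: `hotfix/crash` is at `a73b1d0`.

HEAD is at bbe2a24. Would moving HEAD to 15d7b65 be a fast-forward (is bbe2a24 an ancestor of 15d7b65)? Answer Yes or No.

Yes

A fast-forward from bbe2a24 to 15d7b65 is possible iff bbe2a24 is an ancestor of 15d7b65.
Ancestors of 15d7b65: {15d7b65, bbe2a24, fa52231}.
bbe2a24 is among them, so fast-forward is possible.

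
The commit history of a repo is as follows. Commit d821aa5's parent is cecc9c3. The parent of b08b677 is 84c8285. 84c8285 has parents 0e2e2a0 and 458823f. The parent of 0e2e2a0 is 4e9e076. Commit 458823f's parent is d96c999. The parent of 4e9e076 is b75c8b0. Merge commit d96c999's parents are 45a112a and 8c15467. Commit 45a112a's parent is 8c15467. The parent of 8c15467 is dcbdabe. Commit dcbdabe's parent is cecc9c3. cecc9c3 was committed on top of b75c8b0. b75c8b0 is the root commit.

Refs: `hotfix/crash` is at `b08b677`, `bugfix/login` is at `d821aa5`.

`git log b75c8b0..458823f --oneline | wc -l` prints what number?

6

Reachable from 458823f: {458823f, 45a112a, 8c15467, b75c8b0, cecc9c3, d96c999, dcbdabe}.
Reachable from b75c8b0: {b75c8b0}.
In 458823f's history but not b75c8b0's: {458823f, 45a112a, 8c15467, cecc9c3, d96c999, dcbdabe} — 6 commits.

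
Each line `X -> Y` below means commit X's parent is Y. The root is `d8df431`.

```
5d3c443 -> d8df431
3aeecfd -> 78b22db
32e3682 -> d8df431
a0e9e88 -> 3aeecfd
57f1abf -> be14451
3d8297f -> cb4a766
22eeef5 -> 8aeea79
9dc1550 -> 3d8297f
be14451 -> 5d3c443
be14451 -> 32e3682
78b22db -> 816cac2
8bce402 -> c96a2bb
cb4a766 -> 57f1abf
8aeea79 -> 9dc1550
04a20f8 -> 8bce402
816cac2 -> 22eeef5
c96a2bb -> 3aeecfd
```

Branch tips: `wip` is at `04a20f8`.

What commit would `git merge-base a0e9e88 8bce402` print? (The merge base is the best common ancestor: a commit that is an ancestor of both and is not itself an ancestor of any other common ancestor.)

Ancestors of a0e9e88: {22eeef5, 32e3682, 3aeecfd, 3d8297f, 57f1abf, 5d3c443, 78b22db, 816cac2, 8aeea79, 9dc1550, a0e9e88, be14451, cb4a766, d8df431}.
Ancestors of 8bce402: {22eeef5, 32e3682, 3aeecfd, 3d8297f, 57f1abf, 5d3c443, 78b22db, 816cac2, 8aeea79, 8bce402, 9dc1550, be14451, c96a2bb, cb4a766, d8df431}.
Common ancestors: {22eeef5, 32e3682, 3aeecfd, 3d8297f, 57f1abf, 5d3c443, 78b22db, 816cac2, 8aeea79, 9dc1550, be14451, cb4a766, d8df431}.
Among these, 3aeecfd is not an ancestor of any other common ancestor — it is the merge base.

3aeecfd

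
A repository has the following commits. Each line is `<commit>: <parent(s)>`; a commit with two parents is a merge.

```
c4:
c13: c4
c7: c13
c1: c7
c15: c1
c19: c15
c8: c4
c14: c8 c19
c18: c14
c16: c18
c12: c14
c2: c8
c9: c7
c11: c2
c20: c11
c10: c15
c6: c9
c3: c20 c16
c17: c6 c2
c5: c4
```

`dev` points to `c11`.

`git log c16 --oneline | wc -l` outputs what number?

Walking parent pointers from c16: reachable set = {c1, c13, c14, c15, c16, c18, c19, c4, c7, c8}.
That is 10 commits.

10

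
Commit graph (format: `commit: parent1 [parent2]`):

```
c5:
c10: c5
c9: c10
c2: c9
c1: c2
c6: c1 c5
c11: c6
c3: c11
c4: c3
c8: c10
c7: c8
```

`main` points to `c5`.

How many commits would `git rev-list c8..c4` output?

7

Reachable from c4: {c1, c10, c11, c2, c3, c4, c5, c6, c9}.
Reachable from c8: {c10, c5, c8}.
In c4's history but not c8's: {c1, c11, c2, c3, c4, c6, c9} — 7 commits.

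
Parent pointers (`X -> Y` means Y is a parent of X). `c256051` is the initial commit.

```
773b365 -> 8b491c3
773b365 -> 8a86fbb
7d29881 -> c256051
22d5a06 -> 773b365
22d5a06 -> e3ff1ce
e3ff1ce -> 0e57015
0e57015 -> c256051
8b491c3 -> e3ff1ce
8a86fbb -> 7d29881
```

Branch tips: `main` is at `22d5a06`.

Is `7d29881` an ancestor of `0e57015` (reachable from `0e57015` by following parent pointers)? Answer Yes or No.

No

Ancestors of 0e57015: {0e57015, c256051}.
7d29881 is not in that set, so it is not an ancestor of 0e57015.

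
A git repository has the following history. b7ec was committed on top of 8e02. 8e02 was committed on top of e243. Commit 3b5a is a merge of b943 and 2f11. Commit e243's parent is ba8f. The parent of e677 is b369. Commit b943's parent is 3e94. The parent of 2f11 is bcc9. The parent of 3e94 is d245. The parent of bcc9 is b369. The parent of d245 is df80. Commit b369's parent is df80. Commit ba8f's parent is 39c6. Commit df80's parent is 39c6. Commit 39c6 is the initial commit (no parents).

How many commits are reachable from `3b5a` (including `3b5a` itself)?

Walking parent pointers from 3b5a: reachable set = {2f11, 39c6, 3b5a, 3e94, b369, b943, bcc9, d245, df80}.
That is 9 commits.

9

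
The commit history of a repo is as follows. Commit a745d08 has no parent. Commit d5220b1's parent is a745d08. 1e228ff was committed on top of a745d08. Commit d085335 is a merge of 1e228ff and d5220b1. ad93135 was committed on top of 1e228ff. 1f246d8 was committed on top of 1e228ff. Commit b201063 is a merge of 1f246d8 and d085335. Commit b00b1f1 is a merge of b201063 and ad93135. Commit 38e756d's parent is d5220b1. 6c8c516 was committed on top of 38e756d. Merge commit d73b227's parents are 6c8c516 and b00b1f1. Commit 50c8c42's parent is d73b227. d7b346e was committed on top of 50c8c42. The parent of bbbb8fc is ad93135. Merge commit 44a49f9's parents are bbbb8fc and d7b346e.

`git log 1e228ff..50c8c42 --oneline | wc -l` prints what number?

10

Reachable from 50c8c42: {1e228ff, 1f246d8, 38e756d, 50c8c42, 6c8c516, a745d08, ad93135, b00b1f1, b201063, d085335, d5220b1, d73b227}.
Reachable from 1e228ff: {1e228ff, a745d08}.
In 50c8c42's history but not 1e228ff's: {1f246d8, 38e756d, 50c8c42, 6c8c516, ad93135, b00b1f1, b201063, d085335, d5220b1, d73b227} — 10 commits.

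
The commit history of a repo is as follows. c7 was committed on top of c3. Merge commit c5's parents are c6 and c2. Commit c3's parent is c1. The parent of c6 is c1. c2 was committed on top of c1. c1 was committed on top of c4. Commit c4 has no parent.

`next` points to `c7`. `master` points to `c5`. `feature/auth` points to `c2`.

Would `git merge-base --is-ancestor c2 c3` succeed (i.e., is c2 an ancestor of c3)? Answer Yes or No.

No

Ancestors of c3: {c1, c3, c4}.
c2 is not in that set, so it is not an ancestor of c3.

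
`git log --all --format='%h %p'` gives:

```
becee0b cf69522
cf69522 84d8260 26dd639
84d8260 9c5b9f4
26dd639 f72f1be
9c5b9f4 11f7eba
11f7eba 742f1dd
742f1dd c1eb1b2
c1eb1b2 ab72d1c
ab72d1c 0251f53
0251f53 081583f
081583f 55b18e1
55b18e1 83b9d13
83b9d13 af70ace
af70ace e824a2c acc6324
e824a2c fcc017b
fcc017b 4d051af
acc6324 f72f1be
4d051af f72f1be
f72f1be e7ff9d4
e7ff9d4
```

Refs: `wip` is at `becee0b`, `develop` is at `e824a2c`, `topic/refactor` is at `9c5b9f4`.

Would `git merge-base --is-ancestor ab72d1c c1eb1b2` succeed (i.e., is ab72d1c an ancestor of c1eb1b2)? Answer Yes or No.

Yes

Ancestors of c1eb1b2 (commits reachable by following parents): {0251f53, 081583f, 4d051af, 55b18e1, 83b9d13, ab72d1c, acc6324, af70ace, c1eb1b2, e7ff9d4, e824a2c, f72f1be, fcc017b}.
ab72d1c is in that set, so it is an ancestor of c1eb1b2.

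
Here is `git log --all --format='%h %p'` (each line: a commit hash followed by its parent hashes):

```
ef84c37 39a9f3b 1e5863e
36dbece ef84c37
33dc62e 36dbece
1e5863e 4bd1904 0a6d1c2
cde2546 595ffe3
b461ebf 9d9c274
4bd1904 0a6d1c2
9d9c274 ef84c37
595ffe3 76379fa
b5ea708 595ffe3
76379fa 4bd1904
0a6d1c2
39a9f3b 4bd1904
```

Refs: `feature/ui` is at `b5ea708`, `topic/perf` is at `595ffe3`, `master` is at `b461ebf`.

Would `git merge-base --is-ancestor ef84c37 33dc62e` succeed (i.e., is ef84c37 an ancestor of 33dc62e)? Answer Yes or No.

Ancestors of 33dc62e (commits reachable by following parents): {0a6d1c2, 1e5863e, 33dc62e, 36dbece, 39a9f3b, 4bd1904, ef84c37}.
ef84c37 is in that set, so it is an ancestor of 33dc62e.

Yes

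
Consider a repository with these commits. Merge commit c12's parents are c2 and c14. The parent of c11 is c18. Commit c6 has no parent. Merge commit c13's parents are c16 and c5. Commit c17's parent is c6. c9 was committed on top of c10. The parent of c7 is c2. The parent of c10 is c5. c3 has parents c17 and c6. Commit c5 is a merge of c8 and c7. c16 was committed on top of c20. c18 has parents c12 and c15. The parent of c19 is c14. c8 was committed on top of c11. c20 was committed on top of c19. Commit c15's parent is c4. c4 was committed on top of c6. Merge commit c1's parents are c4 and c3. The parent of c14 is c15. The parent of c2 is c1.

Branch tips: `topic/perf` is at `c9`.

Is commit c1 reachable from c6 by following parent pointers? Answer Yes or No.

No

Ancestors of c6: {c6}.
c1 is not in that set, so it is not an ancestor of c6.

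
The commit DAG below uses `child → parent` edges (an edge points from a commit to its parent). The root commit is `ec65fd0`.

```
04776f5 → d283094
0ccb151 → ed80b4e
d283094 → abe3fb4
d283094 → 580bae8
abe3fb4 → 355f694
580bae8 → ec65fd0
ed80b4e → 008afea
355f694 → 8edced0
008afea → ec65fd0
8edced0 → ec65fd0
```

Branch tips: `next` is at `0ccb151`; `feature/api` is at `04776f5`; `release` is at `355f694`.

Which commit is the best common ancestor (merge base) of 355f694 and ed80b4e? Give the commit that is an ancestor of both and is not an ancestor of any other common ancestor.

ec65fd0

Ancestors of 355f694: {355f694, 8edced0, ec65fd0}.
Ancestors of ed80b4e: {008afea, ec65fd0, ed80b4e}.
Common ancestors: {ec65fd0}.
The only common ancestor is ec65fd0, so it is the merge base.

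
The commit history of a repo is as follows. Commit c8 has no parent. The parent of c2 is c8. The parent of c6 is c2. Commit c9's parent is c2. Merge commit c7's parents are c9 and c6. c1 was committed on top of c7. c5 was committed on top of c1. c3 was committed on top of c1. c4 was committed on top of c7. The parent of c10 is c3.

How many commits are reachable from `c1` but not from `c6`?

Reachable from c1: {c1, c2, c6, c7, c8, c9}.
Reachable from c6: {c2, c6, c8}.
In c1's history but not c6's: {c1, c7, c9} — 3 commits.

3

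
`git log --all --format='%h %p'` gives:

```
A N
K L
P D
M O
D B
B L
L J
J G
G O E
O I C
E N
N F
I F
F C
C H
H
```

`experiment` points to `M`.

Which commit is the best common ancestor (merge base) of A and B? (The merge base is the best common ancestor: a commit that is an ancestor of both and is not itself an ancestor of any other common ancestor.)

Ancestors of A: {A, C, F, H, N}.
Ancestors of B: {B, C, E, F, G, H, I, J, L, N, O}.
Common ancestors: {C, F, H, N}.
Among these, N is not an ancestor of any other common ancestor — it is the merge base.

N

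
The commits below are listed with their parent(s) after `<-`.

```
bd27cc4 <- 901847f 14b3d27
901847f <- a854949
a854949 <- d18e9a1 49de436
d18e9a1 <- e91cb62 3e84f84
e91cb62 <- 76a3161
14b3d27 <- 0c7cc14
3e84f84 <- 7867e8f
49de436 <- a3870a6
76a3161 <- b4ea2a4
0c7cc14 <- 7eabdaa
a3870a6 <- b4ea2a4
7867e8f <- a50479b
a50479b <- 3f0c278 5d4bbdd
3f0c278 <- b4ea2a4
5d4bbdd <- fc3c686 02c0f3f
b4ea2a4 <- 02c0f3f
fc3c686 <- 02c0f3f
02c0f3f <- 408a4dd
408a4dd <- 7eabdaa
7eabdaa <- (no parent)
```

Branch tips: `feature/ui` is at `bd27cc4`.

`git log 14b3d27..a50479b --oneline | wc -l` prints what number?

7

Reachable from a50479b: {02c0f3f, 3f0c278, 408a4dd, 5d4bbdd, 7eabdaa, a50479b, b4ea2a4, fc3c686}.
Reachable from 14b3d27: {0c7cc14, 14b3d27, 7eabdaa}.
In a50479b's history but not 14b3d27's: {02c0f3f, 3f0c278, 408a4dd, 5d4bbdd, a50479b, b4ea2a4, fc3c686} — 7 commits.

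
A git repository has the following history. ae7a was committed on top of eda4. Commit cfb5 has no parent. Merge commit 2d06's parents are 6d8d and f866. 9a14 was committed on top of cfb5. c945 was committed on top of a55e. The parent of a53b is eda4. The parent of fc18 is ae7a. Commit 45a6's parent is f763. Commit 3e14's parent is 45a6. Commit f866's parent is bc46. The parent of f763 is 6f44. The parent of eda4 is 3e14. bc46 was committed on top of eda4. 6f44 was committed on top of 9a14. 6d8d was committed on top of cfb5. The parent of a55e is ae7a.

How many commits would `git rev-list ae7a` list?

Walking parent pointers from ae7a: reachable set = {3e14, 45a6, 6f44, 9a14, ae7a, cfb5, eda4, f763}.
That is 8 commits.

8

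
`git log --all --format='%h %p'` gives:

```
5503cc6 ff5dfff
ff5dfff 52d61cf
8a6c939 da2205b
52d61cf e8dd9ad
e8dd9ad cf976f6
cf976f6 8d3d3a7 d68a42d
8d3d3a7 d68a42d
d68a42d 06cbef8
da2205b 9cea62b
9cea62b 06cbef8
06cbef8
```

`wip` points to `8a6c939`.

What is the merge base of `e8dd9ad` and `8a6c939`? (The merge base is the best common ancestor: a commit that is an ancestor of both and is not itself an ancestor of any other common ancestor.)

Ancestors of e8dd9ad: {06cbef8, 8d3d3a7, cf976f6, d68a42d, e8dd9ad}.
Ancestors of 8a6c939: {06cbef8, 8a6c939, 9cea62b, da2205b}.
Common ancestors: {06cbef8}.
The only common ancestor is 06cbef8, so it is the merge base.

06cbef8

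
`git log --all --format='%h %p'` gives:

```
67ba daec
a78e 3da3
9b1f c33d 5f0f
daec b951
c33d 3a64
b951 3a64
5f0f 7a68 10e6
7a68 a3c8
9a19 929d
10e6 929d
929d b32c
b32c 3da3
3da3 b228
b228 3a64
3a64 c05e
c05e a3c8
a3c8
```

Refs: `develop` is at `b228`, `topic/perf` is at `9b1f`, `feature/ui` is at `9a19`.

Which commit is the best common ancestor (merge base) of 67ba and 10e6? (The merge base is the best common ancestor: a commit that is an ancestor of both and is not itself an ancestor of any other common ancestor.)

Ancestors of 67ba: {3a64, 67ba, a3c8, b951, c05e, daec}.
Ancestors of 10e6: {10e6, 3a64, 3da3, 929d, a3c8, b228, b32c, c05e}.
Common ancestors: {3a64, a3c8, c05e}.
Among these, 3a64 is not an ancestor of any other common ancestor — it is the merge base.

3a64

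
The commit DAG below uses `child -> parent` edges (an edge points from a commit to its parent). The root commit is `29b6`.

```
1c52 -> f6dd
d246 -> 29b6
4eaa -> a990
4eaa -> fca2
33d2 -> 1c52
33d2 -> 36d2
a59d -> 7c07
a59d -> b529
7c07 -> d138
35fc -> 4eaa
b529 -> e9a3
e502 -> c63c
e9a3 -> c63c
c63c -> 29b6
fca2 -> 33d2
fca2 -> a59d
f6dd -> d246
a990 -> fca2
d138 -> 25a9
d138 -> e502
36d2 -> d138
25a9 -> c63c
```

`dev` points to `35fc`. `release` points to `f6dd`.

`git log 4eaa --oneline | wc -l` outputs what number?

17

Walking parent pointers from 4eaa: reachable set = {1c52, 25a9, 29b6, 33d2, 36d2, 4eaa, 7c07, a59d, a990, b529, c63c, d138, d246, e502, e9a3, f6dd, fca2}.
That is 17 commits.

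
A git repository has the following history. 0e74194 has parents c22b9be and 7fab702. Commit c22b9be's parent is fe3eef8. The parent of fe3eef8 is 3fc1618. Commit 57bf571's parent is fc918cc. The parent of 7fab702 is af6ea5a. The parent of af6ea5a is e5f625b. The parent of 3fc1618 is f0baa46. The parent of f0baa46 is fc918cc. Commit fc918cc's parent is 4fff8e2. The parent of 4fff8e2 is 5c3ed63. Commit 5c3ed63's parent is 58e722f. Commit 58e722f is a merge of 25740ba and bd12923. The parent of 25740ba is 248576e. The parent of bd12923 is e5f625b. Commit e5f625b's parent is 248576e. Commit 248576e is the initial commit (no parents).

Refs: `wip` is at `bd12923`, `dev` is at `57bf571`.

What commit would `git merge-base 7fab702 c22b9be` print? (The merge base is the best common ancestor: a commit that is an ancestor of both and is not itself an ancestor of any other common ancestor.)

Ancestors of 7fab702: {248576e, 7fab702, af6ea5a, e5f625b}.
Ancestors of c22b9be: {248576e, 25740ba, 3fc1618, 4fff8e2, 58e722f, 5c3ed63, bd12923, c22b9be, e5f625b, f0baa46, fc918cc, fe3eef8}.
Common ancestors: {248576e, e5f625b}.
Among these, e5f625b is not an ancestor of any other common ancestor — it is the merge base.

e5f625b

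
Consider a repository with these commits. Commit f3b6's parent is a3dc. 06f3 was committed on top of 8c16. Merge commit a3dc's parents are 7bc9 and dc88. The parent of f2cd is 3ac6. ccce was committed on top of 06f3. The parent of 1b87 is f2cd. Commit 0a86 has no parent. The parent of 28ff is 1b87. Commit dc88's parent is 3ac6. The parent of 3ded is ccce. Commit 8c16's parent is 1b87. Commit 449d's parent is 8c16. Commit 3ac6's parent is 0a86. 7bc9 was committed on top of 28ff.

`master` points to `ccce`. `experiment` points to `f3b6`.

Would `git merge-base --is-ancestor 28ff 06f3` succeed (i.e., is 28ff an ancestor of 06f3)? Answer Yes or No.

No

Ancestors of 06f3: {06f3, 0a86, 1b87, 3ac6, 8c16, f2cd}.
28ff is not in that set, so it is not an ancestor of 06f3.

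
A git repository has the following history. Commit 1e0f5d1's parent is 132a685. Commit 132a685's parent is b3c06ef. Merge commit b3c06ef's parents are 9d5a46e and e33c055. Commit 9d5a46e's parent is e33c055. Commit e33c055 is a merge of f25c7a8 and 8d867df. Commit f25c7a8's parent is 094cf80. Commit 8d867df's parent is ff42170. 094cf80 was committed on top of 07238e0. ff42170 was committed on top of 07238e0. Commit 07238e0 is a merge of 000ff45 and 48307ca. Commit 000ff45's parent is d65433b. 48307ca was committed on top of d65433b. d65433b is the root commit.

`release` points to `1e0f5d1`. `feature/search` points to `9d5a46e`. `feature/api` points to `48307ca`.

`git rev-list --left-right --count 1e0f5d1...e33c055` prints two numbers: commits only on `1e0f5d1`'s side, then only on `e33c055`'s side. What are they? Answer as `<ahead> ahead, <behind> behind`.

Reachable from 1e0f5d1: {000ff45, 07238e0, 094cf80, 132a685, 1e0f5d1, 48307ca, 8d867df, 9d5a46e, b3c06ef, d65433b, e33c055, f25c7a8, ff42170}.
Reachable from e33c055: {000ff45, 07238e0, 094cf80, 48307ca, 8d867df, d65433b, e33c055, f25c7a8, ff42170}.
Only in 1e0f5d1's history (ahead): {132a685, 1e0f5d1, 9d5a46e, b3c06ef} — 4.
Only in e33c055's history (behind): {} — 0.

4 ahead, 0 behind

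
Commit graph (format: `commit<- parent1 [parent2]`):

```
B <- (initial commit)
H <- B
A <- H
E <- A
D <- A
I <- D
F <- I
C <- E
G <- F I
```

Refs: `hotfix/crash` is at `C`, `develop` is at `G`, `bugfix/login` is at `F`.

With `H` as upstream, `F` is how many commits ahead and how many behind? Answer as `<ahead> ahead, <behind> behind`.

Reachable from F: {A, B, D, F, H, I}.
Reachable from H: {B, H}.
Only in F's history (ahead): {A, D, F, I} — 4.
Only in H's history (behind): {} — 0.

4 ahead, 0 behind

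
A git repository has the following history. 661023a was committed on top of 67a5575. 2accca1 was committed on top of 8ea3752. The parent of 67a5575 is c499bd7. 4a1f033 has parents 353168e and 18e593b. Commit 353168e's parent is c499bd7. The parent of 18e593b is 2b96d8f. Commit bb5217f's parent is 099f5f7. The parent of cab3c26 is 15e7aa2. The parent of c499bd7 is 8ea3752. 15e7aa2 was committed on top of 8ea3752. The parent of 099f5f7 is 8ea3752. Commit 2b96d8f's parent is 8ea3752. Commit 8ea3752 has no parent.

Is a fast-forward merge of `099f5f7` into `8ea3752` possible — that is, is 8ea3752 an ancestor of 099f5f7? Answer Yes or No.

A fast-forward from 8ea3752 to 099f5f7 is possible iff 8ea3752 is an ancestor of 099f5f7.
Ancestors of 099f5f7: {099f5f7, 8ea3752}.
8ea3752 is among them, so fast-forward is possible.

Yes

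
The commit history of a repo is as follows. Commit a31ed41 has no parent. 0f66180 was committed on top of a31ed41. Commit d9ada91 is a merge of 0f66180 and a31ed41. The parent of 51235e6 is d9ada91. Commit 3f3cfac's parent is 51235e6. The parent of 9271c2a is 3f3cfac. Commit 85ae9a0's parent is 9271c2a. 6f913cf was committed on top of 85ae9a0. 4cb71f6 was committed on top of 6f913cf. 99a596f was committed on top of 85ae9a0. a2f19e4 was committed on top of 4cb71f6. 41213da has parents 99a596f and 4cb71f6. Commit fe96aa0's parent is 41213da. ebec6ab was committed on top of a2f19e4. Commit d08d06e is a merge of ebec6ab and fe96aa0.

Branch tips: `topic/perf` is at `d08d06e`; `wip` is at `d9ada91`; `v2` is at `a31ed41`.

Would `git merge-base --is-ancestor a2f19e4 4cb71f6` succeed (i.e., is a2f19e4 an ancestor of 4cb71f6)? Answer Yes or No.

Ancestors of 4cb71f6: {0f66180, 3f3cfac, 4cb71f6, 51235e6, 6f913cf, 85ae9a0, 9271c2a, a31ed41, d9ada91}.
a2f19e4 is not in that set, so it is not an ancestor of 4cb71f6.

No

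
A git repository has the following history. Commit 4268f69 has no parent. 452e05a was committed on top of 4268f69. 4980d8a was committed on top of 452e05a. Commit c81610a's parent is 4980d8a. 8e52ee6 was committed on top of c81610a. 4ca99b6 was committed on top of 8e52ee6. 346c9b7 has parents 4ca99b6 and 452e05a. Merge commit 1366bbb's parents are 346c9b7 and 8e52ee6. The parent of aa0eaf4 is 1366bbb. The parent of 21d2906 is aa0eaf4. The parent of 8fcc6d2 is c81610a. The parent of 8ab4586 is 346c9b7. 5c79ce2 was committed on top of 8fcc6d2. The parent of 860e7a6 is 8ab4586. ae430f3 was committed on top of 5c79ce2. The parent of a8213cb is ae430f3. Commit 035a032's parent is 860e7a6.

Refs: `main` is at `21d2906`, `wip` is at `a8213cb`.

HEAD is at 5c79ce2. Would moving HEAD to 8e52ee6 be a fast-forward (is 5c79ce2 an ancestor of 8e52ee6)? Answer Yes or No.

No

A fast-forward from 5c79ce2 to 8e52ee6 is possible iff 5c79ce2 is an ancestor of 8e52ee6.
Ancestors of 8e52ee6: {4268f69, 452e05a, 4980d8a, 8e52ee6, c81610a}.
5c79ce2 is not among them, so fast-forward is not possible.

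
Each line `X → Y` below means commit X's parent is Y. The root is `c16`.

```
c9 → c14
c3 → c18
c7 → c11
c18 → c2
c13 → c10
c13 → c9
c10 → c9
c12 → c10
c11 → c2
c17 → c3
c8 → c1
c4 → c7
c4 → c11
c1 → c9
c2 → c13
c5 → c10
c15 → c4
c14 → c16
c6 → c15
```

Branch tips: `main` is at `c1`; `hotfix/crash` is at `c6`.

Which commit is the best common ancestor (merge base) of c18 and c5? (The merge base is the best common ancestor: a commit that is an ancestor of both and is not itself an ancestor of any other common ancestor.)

c10

Ancestors of c18: {c10, c13, c14, c16, c18, c2, c9}.
Ancestors of c5: {c10, c14, c16, c5, c9}.
Common ancestors: {c10, c14, c16, c9}.
Among these, c10 is not an ancestor of any other common ancestor — it is the merge base.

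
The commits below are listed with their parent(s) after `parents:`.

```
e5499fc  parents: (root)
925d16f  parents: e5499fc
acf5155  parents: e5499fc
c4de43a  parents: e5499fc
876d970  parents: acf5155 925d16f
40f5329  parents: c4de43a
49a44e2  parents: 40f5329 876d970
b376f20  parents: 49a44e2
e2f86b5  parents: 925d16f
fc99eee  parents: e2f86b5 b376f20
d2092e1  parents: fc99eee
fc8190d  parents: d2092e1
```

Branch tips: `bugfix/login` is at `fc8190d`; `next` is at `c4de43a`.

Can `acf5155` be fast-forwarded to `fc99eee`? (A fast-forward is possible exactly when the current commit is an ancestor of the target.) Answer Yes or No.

Yes

A fast-forward from acf5155 to fc99eee is possible iff acf5155 is an ancestor of fc99eee.
Ancestors of fc99eee: {40f5329, 49a44e2, 876d970, 925d16f, acf5155, b376f20, c4de43a, e2f86b5, e5499fc, fc99eee}.
acf5155 is among them, so fast-forward is possible.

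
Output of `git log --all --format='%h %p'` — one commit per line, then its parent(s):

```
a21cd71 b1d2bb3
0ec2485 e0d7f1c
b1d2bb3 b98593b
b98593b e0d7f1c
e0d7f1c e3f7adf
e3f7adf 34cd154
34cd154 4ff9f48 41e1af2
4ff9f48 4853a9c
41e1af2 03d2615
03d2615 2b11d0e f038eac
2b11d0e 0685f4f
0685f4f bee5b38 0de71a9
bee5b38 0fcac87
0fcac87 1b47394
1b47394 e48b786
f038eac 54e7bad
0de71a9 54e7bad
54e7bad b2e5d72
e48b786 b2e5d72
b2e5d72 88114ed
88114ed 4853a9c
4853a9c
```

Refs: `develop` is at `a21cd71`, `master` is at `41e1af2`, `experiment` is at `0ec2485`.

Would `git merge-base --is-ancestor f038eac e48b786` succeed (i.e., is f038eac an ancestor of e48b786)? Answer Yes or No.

Ancestors of e48b786: {4853a9c, 88114ed, b2e5d72, e48b786}.
f038eac is not in that set, so it is not an ancestor of e48b786.

No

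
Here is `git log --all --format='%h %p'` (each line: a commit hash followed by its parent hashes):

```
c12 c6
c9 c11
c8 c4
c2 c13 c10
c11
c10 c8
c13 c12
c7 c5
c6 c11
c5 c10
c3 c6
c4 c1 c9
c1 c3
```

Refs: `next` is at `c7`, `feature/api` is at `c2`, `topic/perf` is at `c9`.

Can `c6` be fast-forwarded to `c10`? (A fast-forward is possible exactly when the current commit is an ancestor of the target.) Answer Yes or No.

Yes

A fast-forward from c6 to c10 is possible iff c6 is an ancestor of c10.
Ancestors of c10: {c1, c10, c11, c3, c4, c6, c8, c9}.
c6 is among them, so fast-forward is possible.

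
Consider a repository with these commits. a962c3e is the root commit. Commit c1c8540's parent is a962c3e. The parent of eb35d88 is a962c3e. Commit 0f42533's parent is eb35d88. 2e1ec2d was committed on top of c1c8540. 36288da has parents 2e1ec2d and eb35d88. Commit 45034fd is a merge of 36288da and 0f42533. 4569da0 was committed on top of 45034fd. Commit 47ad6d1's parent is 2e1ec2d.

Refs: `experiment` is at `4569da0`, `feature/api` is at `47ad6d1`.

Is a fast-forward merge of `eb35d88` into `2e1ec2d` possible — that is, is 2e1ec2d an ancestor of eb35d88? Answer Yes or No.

A fast-forward from 2e1ec2d to eb35d88 is possible iff 2e1ec2d is an ancestor of eb35d88.
Ancestors of eb35d88: {a962c3e, eb35d88}.
2e1ec2d is not among them, so fast-forward is not possible.

No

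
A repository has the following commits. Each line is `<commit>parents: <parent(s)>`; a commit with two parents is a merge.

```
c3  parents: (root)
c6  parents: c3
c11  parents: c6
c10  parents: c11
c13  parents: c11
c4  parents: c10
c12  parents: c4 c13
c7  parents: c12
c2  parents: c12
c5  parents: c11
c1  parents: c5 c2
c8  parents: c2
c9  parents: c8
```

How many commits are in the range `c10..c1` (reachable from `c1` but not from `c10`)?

6

Reachable from c1: {c1, c10, c11, c12, c13, c2, c3, c4, c5, c6}.
Reachable from c10: {c10, c11, c3, c6}.
In c1's history but not c10's: {c1, c12, c13, c2, c4, c5} — 6 commits.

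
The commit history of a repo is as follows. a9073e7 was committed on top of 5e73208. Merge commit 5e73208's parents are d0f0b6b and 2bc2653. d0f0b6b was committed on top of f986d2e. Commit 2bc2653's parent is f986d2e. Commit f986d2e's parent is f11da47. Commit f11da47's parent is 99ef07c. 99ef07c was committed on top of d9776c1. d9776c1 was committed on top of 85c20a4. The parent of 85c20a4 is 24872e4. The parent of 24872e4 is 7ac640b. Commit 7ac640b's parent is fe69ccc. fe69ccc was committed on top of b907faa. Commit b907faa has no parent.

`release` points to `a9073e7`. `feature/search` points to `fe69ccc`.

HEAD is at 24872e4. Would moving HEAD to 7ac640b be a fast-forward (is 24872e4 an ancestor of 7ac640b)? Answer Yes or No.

No

A fast-forward from 24872e4 to 7ac640b is possible iff 24872e4 is an ancestor of 7ac640b.
Ancestors of 7ac640b: {7ac640b, b907faa, fe69ccc}.
24872e4 is not among them, so fast-forward is not possible.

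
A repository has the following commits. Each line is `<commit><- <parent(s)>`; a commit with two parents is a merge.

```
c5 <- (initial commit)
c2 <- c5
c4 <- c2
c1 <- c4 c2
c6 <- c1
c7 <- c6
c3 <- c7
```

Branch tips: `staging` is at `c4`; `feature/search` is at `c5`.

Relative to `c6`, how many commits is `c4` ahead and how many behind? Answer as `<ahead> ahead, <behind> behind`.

0 ahead, 2 behind

Reachable from c4: {c2, c4, c5}.
Reachable from c6: {c1, c2, c4, c5, c6}.
Only in c4's history (ahead): {} — 0.
Only in c6's history (behind): {c1, c6} — 2.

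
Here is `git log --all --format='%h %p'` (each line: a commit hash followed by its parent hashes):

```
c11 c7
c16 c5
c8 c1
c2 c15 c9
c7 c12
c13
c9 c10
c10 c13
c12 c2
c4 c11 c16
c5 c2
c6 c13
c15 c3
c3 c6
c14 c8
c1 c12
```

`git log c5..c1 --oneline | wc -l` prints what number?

2

Reachable from c1: {c1, c10, c12, c13, c15, c2, c3, c6, c9}.
Reachable from c5: {c10, c13, c15, c2, c3, c5, c6, c9}.
In c1's history but not c5's: {c1, c12} — 2 commits.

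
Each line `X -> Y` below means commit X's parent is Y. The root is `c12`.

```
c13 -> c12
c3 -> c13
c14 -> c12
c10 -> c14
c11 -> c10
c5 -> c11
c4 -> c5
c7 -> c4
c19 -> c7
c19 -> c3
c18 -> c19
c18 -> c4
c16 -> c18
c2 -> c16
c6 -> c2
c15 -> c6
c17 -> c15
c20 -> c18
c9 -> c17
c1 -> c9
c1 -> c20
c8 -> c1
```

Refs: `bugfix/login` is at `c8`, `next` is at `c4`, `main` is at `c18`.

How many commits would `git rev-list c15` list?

Walking parent pointers from c15: reachable set = {c10, c11, c12, c13, c14, c15, c16, c18, c19, c2, c3, c4, c5, c6, c7}.
That is 15 commits.

15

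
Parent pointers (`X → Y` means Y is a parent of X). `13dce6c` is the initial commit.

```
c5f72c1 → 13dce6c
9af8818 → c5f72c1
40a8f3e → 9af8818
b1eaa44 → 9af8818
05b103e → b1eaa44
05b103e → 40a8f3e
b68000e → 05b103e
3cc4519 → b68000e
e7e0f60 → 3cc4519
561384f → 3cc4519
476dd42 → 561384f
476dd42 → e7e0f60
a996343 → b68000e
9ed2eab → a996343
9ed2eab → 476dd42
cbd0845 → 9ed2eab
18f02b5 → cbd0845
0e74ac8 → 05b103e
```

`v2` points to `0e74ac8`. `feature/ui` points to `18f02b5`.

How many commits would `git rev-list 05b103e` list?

Walking parent pointers from 05b103e: reachable set = {05b103e, 13dce6c, 40a8f3e, 9af8818, b1eaa44, c5f72c1}.
That is 6 commits.

6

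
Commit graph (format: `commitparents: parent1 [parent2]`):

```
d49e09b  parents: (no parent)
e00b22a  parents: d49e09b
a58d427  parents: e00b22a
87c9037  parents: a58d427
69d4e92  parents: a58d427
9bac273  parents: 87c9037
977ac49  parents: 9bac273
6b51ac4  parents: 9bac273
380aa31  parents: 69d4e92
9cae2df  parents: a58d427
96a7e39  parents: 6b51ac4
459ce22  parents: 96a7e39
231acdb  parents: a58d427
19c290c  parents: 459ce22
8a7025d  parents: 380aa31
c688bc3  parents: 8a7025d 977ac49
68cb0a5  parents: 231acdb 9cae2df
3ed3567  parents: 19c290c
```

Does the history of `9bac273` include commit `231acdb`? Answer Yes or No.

No

Ancestors of 9bac273: {87c9037, 9bac273, a58d427, d49e09b, e00b22a}.
231acdb is not in that set, so it is not an ancestor of 9bac273.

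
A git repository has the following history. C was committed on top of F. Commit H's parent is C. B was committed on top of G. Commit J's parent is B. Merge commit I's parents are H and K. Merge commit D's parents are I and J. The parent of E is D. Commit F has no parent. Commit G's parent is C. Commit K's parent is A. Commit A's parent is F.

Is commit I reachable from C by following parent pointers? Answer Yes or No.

Ancestors of C: {C, F}.
I is not in that set, so it is not an ancestor of C.

No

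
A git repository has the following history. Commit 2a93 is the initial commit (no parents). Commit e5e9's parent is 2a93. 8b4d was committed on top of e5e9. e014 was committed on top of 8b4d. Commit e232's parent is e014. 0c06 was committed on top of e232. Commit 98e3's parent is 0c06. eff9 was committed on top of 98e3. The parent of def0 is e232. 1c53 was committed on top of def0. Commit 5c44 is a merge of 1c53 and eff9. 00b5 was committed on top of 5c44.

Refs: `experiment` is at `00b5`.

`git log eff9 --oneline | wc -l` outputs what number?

Walking parent pointers from eff9: reachable set = {0c06, 2a93, 8b4d, 98e3, e014, e232, e5e9, eff9}.
That is 8 commits.

8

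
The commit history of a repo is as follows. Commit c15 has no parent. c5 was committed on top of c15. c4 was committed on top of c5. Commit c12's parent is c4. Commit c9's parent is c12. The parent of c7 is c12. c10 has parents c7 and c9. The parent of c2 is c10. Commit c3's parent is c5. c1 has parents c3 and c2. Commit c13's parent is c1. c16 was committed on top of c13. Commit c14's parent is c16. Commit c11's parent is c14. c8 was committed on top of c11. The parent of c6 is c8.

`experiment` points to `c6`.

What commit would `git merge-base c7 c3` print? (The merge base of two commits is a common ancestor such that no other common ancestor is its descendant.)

c5

Ancestors of c7: {c12, c15, c4, c5, c7}.
Ancestors of c3: {c15, c3, c5}.
Common ancestors: {c15, c5}.
Among these, c5 is not an ancestor of any other common ancestor — it is the merge base.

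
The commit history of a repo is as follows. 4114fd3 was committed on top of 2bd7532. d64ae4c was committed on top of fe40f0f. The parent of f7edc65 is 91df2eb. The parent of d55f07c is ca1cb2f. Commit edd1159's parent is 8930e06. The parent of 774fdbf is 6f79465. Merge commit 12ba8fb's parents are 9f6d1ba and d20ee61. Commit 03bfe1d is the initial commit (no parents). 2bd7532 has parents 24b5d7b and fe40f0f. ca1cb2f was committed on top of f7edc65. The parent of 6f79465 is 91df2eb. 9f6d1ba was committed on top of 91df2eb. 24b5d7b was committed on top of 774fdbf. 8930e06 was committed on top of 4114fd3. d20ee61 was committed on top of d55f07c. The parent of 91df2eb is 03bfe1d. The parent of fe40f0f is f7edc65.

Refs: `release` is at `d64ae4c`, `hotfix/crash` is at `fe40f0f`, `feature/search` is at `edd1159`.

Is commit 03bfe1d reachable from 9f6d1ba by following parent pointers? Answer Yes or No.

Ancestors of 9f6d1ba (commits reachable by following parents): {03bfe1d, 91df2eb, 9f6d1ba}.
03bfe1d is in that set, so it is an ancestor of 9f6d1ba.

Yes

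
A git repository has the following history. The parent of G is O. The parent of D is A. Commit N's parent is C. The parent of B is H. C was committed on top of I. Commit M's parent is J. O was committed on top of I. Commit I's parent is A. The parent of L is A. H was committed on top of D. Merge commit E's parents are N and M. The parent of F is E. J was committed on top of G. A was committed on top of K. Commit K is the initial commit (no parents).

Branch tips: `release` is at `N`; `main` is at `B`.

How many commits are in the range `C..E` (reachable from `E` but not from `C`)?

Reachable from E: {A, C, E, G, I, J, K, M, N, O}.
Reachable from C: {A, C, I, K}.
In E's history but not C's: {E, G, J, M, N, O} — 6 commits.

6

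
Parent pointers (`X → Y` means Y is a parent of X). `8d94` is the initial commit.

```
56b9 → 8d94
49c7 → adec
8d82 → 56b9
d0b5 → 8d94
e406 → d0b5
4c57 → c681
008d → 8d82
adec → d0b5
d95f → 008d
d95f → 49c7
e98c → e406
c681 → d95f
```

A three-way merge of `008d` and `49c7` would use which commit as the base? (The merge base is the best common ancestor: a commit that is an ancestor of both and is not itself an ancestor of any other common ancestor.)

Ancestors of 008d: {008d, 56b9, 8d82, 8d94}.
Ancestors of 49c7: {49c7, 8d94, adec, d0b5}.
Common ancestors: {8d94}.
The only common ancestor is 8d94, so it is the merge base.

8d94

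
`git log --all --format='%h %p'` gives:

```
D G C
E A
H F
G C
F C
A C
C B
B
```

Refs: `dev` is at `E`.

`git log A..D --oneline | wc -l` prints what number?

2

Reachable from D: {B, C, D, G}.
Reachable from A: {A, B, C}.
In D's history but not A's: {D, G} — 2 commits.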